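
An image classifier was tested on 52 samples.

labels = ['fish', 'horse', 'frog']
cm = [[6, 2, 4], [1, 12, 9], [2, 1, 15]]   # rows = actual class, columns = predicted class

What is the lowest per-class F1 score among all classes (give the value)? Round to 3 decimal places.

Per-class F1 score (2·TP/(2·TP+FP+FN)):
  fish: TP=6, FP=1+2=3, FN=2+4=6 → 12/21 = 0.5714
  horse: TP=12, FP=2+1=3, FN=1+9=10 → 24/37 = 0.6486
  frog: TP=15, FP=4+9=13, FN=2+1=3 → 30/46 = 0.6522
Lowest is class 'fish' with F1 score = 0.571.

0.571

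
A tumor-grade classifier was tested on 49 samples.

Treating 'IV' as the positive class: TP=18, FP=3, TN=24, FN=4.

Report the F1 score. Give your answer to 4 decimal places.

0.8372

Precision = TP/(TP+FP) = 18/21 = 0.8571
Recall = TP/(TP+FN) = 18/22 = 0.8182
F1 = 2·TP/(2·TP+FP+FN) = 36/43 = 0.8372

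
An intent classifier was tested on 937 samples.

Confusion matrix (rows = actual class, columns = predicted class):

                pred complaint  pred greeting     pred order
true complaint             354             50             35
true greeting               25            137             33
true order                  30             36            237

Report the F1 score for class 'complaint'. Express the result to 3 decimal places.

F1 score = 2·TP/(2·TP+FP+FN).
complaint: TP=354, FP=25+30=55, FN=50+35=85 → 708/848 = 0.8349

0.835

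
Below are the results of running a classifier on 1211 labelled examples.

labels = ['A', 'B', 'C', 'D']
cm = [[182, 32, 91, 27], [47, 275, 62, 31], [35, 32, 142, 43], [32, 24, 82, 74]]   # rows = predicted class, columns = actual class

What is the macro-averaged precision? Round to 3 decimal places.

0.531

Per-class precision (TP/(TP+FP)):
  A: TP=182, FP=32+91+27=150 → 182/332 = 0.5482
  B: TP=275, FP=47+62+31=140 → 275/415 = 0.6627
  C: TP=142, FP=35+32+43=110 → 142/252 = 0.5635
  D: TP=74, FP=32+24+82=138 → 74/212 = 0.3491
Macro-precision = mean = (0.5482 + 0.6627 + 0.5635 + 0.3491) / 4 = 0.531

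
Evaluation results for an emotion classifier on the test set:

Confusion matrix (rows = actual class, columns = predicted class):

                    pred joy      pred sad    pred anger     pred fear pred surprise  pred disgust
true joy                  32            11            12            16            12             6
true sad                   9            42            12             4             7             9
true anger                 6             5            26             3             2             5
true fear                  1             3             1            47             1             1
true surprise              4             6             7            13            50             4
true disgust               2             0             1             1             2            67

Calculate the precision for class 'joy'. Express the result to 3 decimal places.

0.593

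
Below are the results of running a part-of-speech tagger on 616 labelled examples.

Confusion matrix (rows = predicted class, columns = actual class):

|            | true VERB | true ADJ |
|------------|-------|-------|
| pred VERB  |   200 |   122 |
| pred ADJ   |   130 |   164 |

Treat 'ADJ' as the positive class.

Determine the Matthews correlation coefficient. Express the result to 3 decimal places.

MCC = (TP·TN − FP·FN) / √((TP+FP)(TP+FN)(TN+FP)(TN+FN))
Numerator = 164·200 − 130·122 = 16940
Denominator = √(294·286·330·322) = √8934765840 = 94523.8903
MCC = 16940 / 94523.8903 = 0.179

0.179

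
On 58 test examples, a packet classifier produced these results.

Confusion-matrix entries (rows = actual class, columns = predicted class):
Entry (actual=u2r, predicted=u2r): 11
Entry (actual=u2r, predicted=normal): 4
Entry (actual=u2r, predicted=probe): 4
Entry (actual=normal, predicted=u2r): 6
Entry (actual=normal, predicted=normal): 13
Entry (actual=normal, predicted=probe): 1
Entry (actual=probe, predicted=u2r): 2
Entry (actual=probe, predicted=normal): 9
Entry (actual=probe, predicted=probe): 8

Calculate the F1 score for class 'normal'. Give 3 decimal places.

One-vs-rest for 'normal': TP = diagonal; FP = other classes predicted 'normal'; FN = 'normal' predicted as other.
F1 score = 2·TP/(2·TP+FP+FN).
normal: TP=13, FP=4+9=13, FN=6+1=7 → 26/46 = 0.5652

0.565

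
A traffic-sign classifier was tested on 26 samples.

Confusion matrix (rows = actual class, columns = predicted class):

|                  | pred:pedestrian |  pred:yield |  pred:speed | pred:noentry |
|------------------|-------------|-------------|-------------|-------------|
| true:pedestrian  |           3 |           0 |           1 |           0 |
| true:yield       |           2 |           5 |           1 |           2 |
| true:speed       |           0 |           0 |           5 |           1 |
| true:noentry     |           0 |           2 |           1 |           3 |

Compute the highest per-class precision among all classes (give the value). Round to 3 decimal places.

Per-class precision (TP/(TP+FP)):
  pedestrian: TP=3, FP=2+0+0=2 → 3/5 = 0.6000
  yield: TP=5, FP=0+0+2=2 → 5/7 = 0.7143
  speed: TP=5, FP=1+1+1=3 → 5/8 = 0.6250
  noentry: TP=3, FP=0+2+1=3 → 3/6 = 0.5000
Highest is class 'yield' with precision = 0.714.

0.714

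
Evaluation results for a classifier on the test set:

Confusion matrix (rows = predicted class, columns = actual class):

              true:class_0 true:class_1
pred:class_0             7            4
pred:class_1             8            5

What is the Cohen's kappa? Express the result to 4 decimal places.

0.0204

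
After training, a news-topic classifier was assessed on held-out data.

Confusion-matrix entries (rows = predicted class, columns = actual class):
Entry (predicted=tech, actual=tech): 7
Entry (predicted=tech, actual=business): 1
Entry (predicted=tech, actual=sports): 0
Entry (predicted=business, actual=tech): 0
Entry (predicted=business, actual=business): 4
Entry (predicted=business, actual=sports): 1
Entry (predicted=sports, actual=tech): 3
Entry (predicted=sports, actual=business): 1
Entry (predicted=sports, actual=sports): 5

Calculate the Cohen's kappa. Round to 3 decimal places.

Observed agreement pₒ = trace/N = 16/22 = 0.7273
Expected agreement pₑ = Σ (rowᵢ·colᵢ)/N² = (10·8 + 6·5 + 6·9)/22² = 0.3388
κ = (pₒ − pₑ)/(1 − pₑ) = (0.7273 − 0.3388)/(1 − 0.3388) = 0.588

0.588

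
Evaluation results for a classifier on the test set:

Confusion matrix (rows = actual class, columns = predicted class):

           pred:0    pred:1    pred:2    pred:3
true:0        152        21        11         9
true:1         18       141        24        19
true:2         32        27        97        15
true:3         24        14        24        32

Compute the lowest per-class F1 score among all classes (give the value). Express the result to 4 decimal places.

0.3787

Per-class F1 score (2·TP/(2·TP+FP+FN)):
  0: TP=152, FP=18+32+24=74, FN=21+11+9=41 → 304/419 = 0.72554
  1: TP=141, FP=21+27+14=62, FN=18+24+19=61 → 282/405 = 0.69630
  2: TP=97, FP=11+24+24=59, FN=32+27+15=74 → 194/327 = 0.59327
  3: TP=32, FP=9+19+15=43, FN=24+14+24=62 → 64/169 = 0.37870
Lowest is class '3' with F1 score = 0.3787.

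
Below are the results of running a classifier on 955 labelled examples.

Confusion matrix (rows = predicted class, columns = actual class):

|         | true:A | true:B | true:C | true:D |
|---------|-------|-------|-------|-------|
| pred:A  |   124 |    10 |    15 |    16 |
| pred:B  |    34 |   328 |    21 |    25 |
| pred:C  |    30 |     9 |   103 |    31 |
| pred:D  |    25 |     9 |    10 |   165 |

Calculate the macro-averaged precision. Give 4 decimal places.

0.7351

Per-class precision (TP/(TP+FP)):
  A: TP=124, FP=10+15+16=41 → 124/165 = 0.75152
  B: TP=328, FP=34+21+25=80 → 328/408 = 0.80392
  C: TP=103, FP=30+9+31=70 → 103/173 = 0.59538
  D: TP=165, FP=25+9+10=44 → 165/209 = 0.78947
Macro-precision = mean = (0.75152 + 0.80392 + 0.59538 + 0.78947) / 4 = 0.7351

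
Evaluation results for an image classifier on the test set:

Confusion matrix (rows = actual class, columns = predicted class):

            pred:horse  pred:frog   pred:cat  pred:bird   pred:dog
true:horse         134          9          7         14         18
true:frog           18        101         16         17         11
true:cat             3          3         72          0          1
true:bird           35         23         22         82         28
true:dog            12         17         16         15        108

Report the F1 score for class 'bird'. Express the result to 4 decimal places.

0.5157

F1 score = 2·TP/(2·TP+FP+FN).
bird: TP=82, FP=14+17+0+15=46, FN=35+23+22+28=108 → 164/318 = 0.51572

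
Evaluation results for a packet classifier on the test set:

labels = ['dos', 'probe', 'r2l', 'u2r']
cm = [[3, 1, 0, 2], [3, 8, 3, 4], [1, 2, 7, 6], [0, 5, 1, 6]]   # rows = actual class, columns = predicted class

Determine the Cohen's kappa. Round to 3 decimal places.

Observed agreement pₒ = trace/N = 24/52 = 0.4615
Expected agreement pₑ = Σ (rowᵢ·colᵢ)/N² = (6·7 + 18·16 + 16·11 + 12·18)/52² = 0.2670
κ = (pₒ − pₑ)/(1 − pₑ) = (0.4615 − 0.2670)/(1 − 0.2670) = 0.265

0.265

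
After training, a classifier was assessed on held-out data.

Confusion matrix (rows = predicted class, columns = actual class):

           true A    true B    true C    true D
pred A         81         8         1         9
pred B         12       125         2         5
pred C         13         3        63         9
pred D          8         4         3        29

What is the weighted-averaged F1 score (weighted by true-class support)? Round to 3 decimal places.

Per-class F1 score (2·TP/(2·TP+FP+FN)):
  A: TP=81, FP=8+1+9=18, FN=12+13+8=33 → 162/213 = 0.7606
  B: TP=125, FP=12+2+5=19, FN=8+3+4=15 → 250/284 = 0.8803
  C: TP=63, FP=13+3+9=25, FN=1+2+3=6 → 126/157 = 0.8025
  D: TP=29, FP=8+4+3=15, FN=9+5+9=23 → 58/96 = 0.6042
Weighted-F1 score = Σ (supportᵢ/N)·F1 scoreᵢ with N=375: (114/375)·0.7606 + (140/375)·0.8803 + (69/375)·0.8025 + (52/375)·0.6042 = 0.791

0.791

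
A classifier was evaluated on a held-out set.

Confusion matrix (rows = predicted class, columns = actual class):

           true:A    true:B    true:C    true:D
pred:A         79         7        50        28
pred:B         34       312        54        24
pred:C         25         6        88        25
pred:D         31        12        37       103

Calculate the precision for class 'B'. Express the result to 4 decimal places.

precision = TP/(TP+FP).
B: TP=312, FP=34+54+24=112 → 312/424 = 0.73585

0.7358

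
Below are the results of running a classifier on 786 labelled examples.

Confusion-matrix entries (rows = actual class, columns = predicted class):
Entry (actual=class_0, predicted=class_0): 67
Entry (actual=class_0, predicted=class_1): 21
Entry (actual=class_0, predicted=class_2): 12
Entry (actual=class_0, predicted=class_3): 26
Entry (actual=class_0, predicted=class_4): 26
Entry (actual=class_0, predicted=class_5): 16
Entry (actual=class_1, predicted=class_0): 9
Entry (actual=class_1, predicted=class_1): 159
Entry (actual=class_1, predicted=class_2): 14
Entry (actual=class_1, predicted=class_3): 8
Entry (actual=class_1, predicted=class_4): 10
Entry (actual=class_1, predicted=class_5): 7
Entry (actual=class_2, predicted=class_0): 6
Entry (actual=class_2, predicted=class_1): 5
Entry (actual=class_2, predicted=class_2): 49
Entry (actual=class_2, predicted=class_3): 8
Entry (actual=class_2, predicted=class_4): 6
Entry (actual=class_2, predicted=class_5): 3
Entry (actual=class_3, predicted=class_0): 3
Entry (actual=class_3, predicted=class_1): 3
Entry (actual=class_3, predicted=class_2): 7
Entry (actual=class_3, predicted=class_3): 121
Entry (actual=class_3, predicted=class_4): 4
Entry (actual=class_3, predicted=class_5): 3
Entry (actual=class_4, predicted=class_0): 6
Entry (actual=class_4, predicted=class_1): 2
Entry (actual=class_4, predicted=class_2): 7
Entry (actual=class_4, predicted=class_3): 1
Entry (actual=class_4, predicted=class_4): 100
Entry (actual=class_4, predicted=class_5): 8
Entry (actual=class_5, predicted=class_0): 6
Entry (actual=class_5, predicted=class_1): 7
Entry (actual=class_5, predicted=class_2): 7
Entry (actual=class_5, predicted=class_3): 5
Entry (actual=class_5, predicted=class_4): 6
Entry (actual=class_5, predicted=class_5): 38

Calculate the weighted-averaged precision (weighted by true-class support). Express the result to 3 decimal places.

Per-class precision (TP/(TP+FP)):
  class_0: TP=67, FP=9+6+3+6+6=30 → 67/97 = 0.6907
  class_1: TP=159, FP=21+5+3+2+7=38 → 159/197 = 0.8071
  class_2: TP=49, FP=12+14+7+7+7=47 → 49/96 = 0.5104
  class_3: TP=121, FP=26+8+8+1+5=48 → 121/169 = 0.7160
  class_4: TP=100, FP=26+10+6+4+6=52 → 100/152 = 0.6579
  class_5: TP=38, FP=16+7+3+3+8=37 → 38/75 = 0.5067
Weighted-precision = Σ (supportᵢ/N)·precisionᵢ with N=786: (168/786)·0.6907 + (207/786)·0.8071 + (77/786)·0.5104 + (141/786)·0.7160 + (124/786)·0.6579 + (69/786)·0.5067 = 0.687

0.687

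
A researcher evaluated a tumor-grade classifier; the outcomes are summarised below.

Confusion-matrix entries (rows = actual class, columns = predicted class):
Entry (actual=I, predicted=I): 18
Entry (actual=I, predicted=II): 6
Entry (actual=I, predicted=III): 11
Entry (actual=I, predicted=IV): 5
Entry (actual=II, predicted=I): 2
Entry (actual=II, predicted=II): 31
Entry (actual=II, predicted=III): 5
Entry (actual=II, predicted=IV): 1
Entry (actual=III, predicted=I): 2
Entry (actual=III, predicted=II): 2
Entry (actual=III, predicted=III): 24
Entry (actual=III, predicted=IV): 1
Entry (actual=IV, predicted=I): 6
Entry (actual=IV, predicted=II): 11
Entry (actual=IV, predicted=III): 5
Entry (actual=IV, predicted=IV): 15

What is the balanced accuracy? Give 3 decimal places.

0.619

Balanced accuracy = mean of per-class recall.
  I: recall = 18/40 = 0.4500
  II: recall = 31/39 = 0.7949
  III: recall = 24/29 = 0.8276
  IV: recall = 15/37 = 0.4054
Mean = (0.4500 + 0.7949 + 0.8276 + 0.4054) / 4 = 0.619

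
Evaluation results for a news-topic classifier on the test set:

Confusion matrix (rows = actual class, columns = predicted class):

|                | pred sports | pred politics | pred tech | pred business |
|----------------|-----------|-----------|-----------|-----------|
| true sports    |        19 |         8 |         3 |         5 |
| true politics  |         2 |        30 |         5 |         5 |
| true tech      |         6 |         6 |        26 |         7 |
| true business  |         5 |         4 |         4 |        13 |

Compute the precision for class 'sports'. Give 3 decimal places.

One-vs-rest for 'sports': TP = diagonal; FP = other classes predicted 'sports'; FN = 'sports' predicted as other.
precision = TP/(TP+FP).
sports: TP=19, FP=2+6+5=13 → 19/32 = 0.5938

0.594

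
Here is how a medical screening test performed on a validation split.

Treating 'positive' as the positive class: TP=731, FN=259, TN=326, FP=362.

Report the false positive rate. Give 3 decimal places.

0.526

FPR = FP/(FP+TN) = 362/(362+326) = 0.526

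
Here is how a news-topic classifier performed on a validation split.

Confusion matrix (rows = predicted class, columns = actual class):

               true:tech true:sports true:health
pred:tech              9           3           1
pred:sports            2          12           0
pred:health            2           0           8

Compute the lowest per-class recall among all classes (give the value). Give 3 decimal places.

0.692

Per-class recall (TP/(TP+FN)):
  tech: TP=9, FN=2+2=4 → 9/13 = 0.6923
  sports: TP=12, FN=3+0=3 → 12/15 = 0.8000
  health: TP=8, FN=1+0=1 → 8/9 = 0.8889
Lowest is class 'tech' with recall = 0.692.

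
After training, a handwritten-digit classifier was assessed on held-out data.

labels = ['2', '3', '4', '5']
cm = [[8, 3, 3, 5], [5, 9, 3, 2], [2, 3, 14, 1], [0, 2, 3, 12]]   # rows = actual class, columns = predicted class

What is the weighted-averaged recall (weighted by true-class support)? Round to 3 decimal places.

0.573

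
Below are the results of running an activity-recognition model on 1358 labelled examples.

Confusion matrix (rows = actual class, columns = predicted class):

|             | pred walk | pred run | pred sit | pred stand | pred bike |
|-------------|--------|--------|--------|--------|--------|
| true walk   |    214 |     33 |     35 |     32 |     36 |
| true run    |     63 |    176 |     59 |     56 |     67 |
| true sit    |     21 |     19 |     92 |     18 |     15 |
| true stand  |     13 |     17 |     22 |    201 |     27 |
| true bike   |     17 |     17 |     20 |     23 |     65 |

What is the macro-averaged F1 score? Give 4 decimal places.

0.5286

Per-class F1 score (2·TP/(2·TP+FP+FN)):
  walk: TP=214, FP=63+21+13+17=114, FN=33+35+32+36=136 → 428/678 = 0.63127
  run: TP=176, FP=33+19+17+17=86, FN=63+59+56+67=245 → 352/683 = 0.51537
  sit: TP=92, FP=35+59+22+20=136, FN=21+19+18+15=73 → 184/393 = 0.46819
  stand: TP=201, FP=32+56+18+23=129, FN=13+17+22+27=79 → 402/610 = 0.65902
  bike: TP=65, FP=36+67+15+27=145, FN=17+17+20+23=77 → 130/352 = 0.36932
Macro-F1 score = mean = (0.63127 + 0.51537 + 0.46819 + 0.65902 + 0.36932) / 5 = 0.5286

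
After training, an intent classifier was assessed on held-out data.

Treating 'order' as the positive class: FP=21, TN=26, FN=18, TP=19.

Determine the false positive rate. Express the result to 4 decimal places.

FPR = FP/(FP+TN) = 21/(21+26) = 0.4468

0.4468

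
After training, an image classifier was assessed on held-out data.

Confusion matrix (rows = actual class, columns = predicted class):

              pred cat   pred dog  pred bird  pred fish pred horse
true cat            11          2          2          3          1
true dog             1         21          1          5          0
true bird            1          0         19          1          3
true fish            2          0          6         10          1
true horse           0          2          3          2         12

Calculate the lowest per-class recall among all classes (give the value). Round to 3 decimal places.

0.526

Per-class recall (TP/(TP+FN)):
  cat: TP=11, FN=2+2+3+1=8 → 11/19 = 0.5789
  dog: TP=21, FN=1+1+5+0=7 → 21/28 = 0.7500
  bird: TP=19, FN=1+0+1+3=5 → 19/24 = 0.7917
  fish: TP=10, FN=2+0+6+1=9 → 10/19 = 0.5263
  horse: TP=12, FN=0+2+3+2=7 → 12/19 = 0.6316
Lowest is class 'fish' with recall = 0.526.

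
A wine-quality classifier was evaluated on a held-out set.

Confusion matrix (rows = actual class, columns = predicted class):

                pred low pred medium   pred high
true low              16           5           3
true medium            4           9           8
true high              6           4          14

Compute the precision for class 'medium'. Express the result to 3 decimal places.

0.500

precision = TP/(TP+FP).
medium: TP=9, FP=5+4=9 → 9/18 = 0.5000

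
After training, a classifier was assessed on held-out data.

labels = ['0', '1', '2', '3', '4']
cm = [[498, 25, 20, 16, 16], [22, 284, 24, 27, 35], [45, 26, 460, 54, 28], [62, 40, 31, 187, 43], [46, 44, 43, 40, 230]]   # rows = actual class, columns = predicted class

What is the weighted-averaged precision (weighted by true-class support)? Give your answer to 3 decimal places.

0.704

Per-class precision (TP/(TP+FP)):
  0: TP=498, FP=22+45+62+46=175 → 498/673 = 0.7400
  1: TP=284, FP=25+26+40+44=135 → 284/419 = 0.6778
  2: TP=460, FP=20+24+31+43=118 → 460/578 = 0.7958
  3: TP=187, FP=16+27+54+40=137 → 187/324 = 0.5772
  4: TP=230, FP=16+35+28+43=122 → 230/352 = 0.6534
Weighted-precision = Σ (supportᵢ/N)·precisionᵢ with N=2346: (575/2346)·0.7400 + (392/2346)·0.6778 + (613/2346)·0.7958 + (363/2346)·0.5772 + (403/2346)·0.6534 = 0.704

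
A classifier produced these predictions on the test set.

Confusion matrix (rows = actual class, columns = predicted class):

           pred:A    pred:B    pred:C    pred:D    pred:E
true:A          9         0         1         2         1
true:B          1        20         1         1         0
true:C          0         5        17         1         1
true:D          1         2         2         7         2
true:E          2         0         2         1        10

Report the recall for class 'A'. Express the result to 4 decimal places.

recall = TP/(TP+FN).
A: TP=9, FN=0+1+2+1=4 → 9/13 = 0.69231

0.6923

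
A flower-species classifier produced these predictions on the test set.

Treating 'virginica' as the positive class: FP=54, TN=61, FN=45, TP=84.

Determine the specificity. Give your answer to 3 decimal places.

0.530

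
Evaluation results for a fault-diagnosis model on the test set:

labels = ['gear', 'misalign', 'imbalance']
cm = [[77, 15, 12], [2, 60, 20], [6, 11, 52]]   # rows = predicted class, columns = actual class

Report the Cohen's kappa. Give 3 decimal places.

0.612

Observed agreement pₒ = trace/N = 189/255 = 0.7412
Expected agreement pₑ = Σ (rowᵢ·colᵢ)/N² = (85·104 + 86·82 + 84·69)/255² = 0.3335
κ = (pₒ − pₑ)/(1 − pₑ) = (0.7412 − 0.3335)/(1 − 0.3335) = 0.612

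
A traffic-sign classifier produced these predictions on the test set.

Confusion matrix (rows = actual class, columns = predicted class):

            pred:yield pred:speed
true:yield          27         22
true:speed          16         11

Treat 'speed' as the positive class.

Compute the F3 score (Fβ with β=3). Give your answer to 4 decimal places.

Fβ = (1+β²)·TP / ((1+β²)·TP + β²·FN + FP), with β²=9
= 10·11 / (10·11 + 9·16 + 22) = 0.3986

0.3986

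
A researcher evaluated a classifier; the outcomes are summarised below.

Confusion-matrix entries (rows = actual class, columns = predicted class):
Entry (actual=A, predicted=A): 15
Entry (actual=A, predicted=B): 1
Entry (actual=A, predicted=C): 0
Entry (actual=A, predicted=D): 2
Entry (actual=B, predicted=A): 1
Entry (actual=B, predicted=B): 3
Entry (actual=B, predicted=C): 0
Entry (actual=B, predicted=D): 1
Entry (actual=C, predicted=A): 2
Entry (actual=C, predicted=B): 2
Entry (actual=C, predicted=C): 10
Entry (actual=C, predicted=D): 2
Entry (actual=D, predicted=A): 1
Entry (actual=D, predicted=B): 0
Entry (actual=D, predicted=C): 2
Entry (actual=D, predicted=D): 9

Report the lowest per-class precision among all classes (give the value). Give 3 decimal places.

Per-class precision (TP/(TP+FP)):
  A: TP=15, FP=1+2+1=4 → 15/19 = 0.7895
  B: TP=3, FP=1+2+0=3 → 3/6 = 0.5000
  C: TP=10, FP=0+0+2=2 → 10/12 = 0.8333
  D: TP=9, FP=2+1+2=5 → 9/14 = 0.6429
Lowest is class 'B' with precision = 0.500.

0.500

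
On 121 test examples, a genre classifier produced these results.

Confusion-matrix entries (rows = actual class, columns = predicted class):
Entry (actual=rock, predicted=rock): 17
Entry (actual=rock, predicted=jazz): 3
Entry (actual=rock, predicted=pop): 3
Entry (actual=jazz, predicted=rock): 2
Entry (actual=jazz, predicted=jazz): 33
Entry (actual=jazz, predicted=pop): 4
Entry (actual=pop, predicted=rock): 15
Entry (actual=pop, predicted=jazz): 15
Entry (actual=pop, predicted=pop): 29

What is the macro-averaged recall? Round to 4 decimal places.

0.6923

Per-class recall (TP/(TP+FN)):
  rock: TP=17, FN=3+3=6 → 17/23 = 0.73913
  jazz: TP=33, FN=2+4=6 → 33/39 = 0.84615
  pop: TP=29, FN=15+15=30 → 29/59 = 0.49153
Macro-recall = mean = (0.73913 + 0.84615 + 0.49153) / 3 = 0.6923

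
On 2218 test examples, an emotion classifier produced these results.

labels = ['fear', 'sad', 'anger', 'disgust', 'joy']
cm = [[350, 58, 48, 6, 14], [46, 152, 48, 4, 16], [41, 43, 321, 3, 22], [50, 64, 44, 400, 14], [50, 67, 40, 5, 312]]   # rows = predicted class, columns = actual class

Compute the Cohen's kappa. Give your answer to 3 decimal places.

0.614

Observed agreement pₒ = trace/N = 1535/2218 = 0.6921
Expected agreement pₑ = Σ (rowᵢ·colᵢ)/N² = (537·476 + 384·266 + 501·430 + 418·572 + 378·474)/2218² = 0.2015
κ = (pₒ − pₑ)/(1 − pₑ) = (0.6921 − 0.2015)/(1 − 0.2015) = 0.614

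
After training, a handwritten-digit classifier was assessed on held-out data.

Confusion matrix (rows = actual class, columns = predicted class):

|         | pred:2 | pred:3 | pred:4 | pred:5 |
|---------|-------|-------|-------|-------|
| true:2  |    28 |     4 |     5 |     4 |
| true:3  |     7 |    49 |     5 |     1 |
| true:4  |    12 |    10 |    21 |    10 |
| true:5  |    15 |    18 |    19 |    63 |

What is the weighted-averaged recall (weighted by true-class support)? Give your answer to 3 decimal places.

Per-class recall (TP/(TP+FN)):
  2: TP=28, FN=4+5+4=13 → 28/41 = 0.6829
  3: TP=49, FN=7+5+1=13 → 49/62 = 0.7903
  4: TP=21, FN=12+10+10=32 → 21/53 = 0.3962
  5: TP=63, FN=15+18+19=52 → 63/115 = 0.5478
Weighted-recall = Σ (supportᵢ/N)·recallᵢ with N=271: (41/271)·0.6829 + (62/271)·0.7903 + (53/271)·0.3962 + (115/271)·0.5478 = 0.594

0.594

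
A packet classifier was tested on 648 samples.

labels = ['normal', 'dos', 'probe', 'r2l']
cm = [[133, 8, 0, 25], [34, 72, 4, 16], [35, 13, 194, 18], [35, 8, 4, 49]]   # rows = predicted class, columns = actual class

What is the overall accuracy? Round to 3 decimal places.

0.691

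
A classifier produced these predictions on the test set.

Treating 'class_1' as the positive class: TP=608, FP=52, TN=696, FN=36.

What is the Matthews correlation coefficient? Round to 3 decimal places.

0.873

MCC = (TP·TN − FP·FN) / √((TP+FP)(TP+FN)(TN+FP)(TN+FN))
Numerator = 608·696 − 52·36 = 421296
Denominator = √(660·644·748·732) = √232724701440 = 482415.4863
MCC = 421296 / 482415.4863 = 0.873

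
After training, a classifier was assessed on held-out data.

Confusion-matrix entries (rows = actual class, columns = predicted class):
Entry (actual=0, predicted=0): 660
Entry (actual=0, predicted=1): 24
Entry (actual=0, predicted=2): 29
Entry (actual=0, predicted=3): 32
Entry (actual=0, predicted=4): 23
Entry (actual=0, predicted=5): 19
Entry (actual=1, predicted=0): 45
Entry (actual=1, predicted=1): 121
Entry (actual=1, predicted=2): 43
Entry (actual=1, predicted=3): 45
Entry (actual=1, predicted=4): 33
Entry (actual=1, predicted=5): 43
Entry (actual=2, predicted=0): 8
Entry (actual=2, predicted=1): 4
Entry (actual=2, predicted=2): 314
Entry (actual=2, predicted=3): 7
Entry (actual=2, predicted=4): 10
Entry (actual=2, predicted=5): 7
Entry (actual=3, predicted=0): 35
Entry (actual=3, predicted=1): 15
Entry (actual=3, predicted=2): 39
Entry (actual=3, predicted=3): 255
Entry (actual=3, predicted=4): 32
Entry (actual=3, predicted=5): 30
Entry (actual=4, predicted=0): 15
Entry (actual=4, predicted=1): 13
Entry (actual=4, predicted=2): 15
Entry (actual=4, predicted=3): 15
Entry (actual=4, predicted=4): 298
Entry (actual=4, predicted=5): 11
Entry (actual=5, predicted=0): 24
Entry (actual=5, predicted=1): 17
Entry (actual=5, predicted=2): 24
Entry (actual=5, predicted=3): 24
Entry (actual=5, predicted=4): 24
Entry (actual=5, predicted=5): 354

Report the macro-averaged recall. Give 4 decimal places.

0.7168

Per-class recall (TP/(TP+FN)):
  0: TP=660, FN=24+29+32+23+19=127 → 660/787 = 0.83863
  1: TP=121, FN=45+43+45+33+43=209 → 121/330 = 0.36667
  2: TP=314, FN=8+4+7+10+7=36 → 314/350 = 0.89714
  3: TP=255, FN=35+15+39+32+30=151 → 255/406 = 0.62808
  4: TP=298, FN=15+13+15+15+11=69 → 298/367 = 0.81199
  5: TP=354, FN=24+17+24+24+24=113 → 354/467 = 0.75803
Macro-recall = mean = (0.83863 + 0.36667 + 0.89714 + 0.62808 + 0.81199 + 0.75803) / 6 = 0.7168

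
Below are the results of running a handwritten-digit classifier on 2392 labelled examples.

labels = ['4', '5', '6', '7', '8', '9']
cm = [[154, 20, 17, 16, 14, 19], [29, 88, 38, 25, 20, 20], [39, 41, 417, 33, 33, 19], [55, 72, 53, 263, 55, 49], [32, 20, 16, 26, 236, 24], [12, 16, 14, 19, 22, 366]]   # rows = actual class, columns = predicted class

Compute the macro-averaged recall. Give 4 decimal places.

0.6201

Per-class recall (TP/(TP+FN)):
  4: TP=154, FN=20+17+16+14+19=86 → 154/240 = 0.64167
  5: TP=88, FN=29+38+25+20+20=132 → 88/220 = 0.40000
  6: TP=417, FN=39+41+33+33+19=165 → 417/582 = 0.71649
  7: TP=263, FN=55+72+53+55+49=284 → 263/547 = 0.48080
  8: TP=236, FN=32+20+16+26+24=118 → 236/354 = 0.66667
  9: TP=366, FN=12+16+14+19+22=83 → 366/449 = 0.81514
Macro-recall = mean = (0.64167 + 0.40000 + 0.71649 + 0.48080 + 0.66667 + 0.81514) / 6 = 0.6201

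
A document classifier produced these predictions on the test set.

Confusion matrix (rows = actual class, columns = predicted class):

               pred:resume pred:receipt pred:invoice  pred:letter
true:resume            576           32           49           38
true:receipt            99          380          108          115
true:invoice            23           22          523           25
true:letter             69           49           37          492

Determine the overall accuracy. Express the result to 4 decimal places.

Accuracy = trace / total = (576+380+523+492=1971) / 2637 = 1971/2637 = 0.7474

0.7474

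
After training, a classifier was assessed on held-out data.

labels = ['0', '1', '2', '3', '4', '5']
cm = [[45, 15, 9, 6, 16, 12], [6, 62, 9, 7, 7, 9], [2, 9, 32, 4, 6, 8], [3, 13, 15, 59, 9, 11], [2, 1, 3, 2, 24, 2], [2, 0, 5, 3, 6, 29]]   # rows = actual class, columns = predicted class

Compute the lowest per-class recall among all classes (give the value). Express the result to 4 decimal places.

0.4369

Per-class recall (TP/(TP+FN)):
  0: TP=45, FN=15+9+6+16+12=58 → 45/103 = 0.43689
  1: TP=62, FN=6+9+7+7+9=38 → 62/100 = 0.62000
  2: TP=32, FN=2+9+4+6+8=29 → 32/61 = 0.52459
  3: TP=59, FN=3+13+15+9+11=51 → 59/110 = 0.53636
  4: TP=24, FN=2+1+3+2+2=10 → 24/34 = 0.70588
  5: TP=29, FN=2+0+5+3+6=16 → 29/45 = 0.64444
Lowest is class '0' with recall = 0.4369.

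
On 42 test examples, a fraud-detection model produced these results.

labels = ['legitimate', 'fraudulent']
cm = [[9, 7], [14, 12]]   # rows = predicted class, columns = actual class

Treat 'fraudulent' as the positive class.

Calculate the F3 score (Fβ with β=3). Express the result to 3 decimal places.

Fβ = (1+β²)·TP / ((1+β²)·TP + β²·FN + FP), with β²=9
= 10·12 / (10·12 + 9·7 + 14) = 0.609

0.609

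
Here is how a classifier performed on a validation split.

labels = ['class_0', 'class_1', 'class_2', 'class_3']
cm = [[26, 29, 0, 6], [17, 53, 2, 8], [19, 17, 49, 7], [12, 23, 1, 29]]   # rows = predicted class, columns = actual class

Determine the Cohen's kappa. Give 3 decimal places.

0.368

Observed agreement pₒ = trace/N = 157/298 = 0.5268
Expected agreement pₑ = Σ (rowᵢ·colᵢ)/N² = (74·61 + 122·80 + 52·92 + 50·65)/298² = 0.2512
κ = (pₒ − pₑ)/(1 − pₑ) = (0.5268 − 0.2512)/(1 − 0.2512) = 0.368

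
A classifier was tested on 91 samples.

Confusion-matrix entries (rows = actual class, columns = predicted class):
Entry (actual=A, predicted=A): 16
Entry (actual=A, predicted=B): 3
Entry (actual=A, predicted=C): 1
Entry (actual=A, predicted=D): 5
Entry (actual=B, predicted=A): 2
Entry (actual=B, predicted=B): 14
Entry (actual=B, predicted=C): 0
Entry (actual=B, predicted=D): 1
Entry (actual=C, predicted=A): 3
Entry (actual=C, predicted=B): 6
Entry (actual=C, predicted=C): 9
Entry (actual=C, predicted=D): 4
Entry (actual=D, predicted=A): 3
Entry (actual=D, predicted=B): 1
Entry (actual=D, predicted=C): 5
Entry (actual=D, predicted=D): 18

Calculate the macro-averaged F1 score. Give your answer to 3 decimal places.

0.619

Per-class F1 score (2·TP/(2·TP+FP+FN)):
  A: TP=16, FP=2+3+3=8, FN=3+1+5=9 → 32/49 = 0.6531
  B: TP=14, FP=3+6+1=10, FN=2+0+1=3 → 28/41 = 0.6829
  C: TP=9, FP=1+0+5=6, FN=3+6+4=13 → 18/37 = 0.4865
  D: TP=18, FP=5+1+4=10, FN=3+1+5=9 → 36/55 = 0.6545
Macro-F1 score = mean = (0.6531 + 0.6829 + 0.4865 + 0.6545) / 4 = 0.619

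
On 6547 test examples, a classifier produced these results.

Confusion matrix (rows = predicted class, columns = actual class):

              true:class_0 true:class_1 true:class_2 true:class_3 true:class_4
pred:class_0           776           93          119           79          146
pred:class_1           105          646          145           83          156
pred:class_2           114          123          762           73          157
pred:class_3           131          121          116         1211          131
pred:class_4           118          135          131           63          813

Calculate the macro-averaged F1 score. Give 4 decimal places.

0.6354

Per-class F1 score (2·TP/(2·TP+FP+FN)):
  class_0: TP=776, FP=93+119+79+146=437, FN=105+114+131+118=468 → 1552/2457 = 0.63166
  class_1: TP=646, FP=105+145+83+156=489, FN=93+123+121+135=472 → 1292/2253 = 0.57346
  class_2: TP=762, FP=114+123+73+157=467, FN=119+145+116+131=511 → 1524/2502 = 0.60911
  class_3: TP=1211, FP=131+121+116+131=499, FN=79+83+73+63=298 → 2422/3219 = 0.75241
  class_4: TP=813, FP=118+135+131+63=447, FN=146+156+157+131=590 → 1626/2663 = 0.61059
Macro-F1 score = mean = (0.63166 + 0.57346 + 0.60911 + 0.75241 + 0.61059) / 5 = 0.6354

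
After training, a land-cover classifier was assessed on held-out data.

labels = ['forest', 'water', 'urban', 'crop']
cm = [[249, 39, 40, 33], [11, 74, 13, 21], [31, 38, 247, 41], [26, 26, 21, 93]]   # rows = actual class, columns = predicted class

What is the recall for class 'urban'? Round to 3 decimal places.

0.692

One-vs-rest for 'urban': TP = diagonal; FP = other classes predicted 'urban'; FN = 'urban' predicted as other.
recall = TP/(TP+FN).
urban: TP=247, FN=31+38+41=110 → 247/357 = 0.6919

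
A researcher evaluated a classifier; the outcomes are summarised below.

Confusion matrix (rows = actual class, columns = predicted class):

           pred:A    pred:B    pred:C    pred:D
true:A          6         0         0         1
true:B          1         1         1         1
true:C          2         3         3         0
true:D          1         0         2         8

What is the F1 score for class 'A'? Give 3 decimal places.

Treat 'A' as positive and all other classes as negative.
F1 score = 2·TP/(2·TP+FP+FN).
A: TP=6, FP=1+2+1=4, FN=0+0+1=1 → 12/17 = 0.7059

0.706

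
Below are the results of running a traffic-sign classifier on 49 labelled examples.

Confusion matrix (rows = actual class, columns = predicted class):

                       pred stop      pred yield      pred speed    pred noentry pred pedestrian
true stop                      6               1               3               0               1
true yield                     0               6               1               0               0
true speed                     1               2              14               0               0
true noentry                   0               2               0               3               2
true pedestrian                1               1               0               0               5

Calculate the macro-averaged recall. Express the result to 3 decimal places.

0.674

Per-class recall (TP/(TP+FN)):
  stop: TP=6, FN=1+3+0+1=5 → 6/11 = 0.5455
  yield: TP=6, FN=0+1+0+0=1 → 6/7 = 0.8571
  speed: TP=14, FN=1+2+0+0=3 → 14/17 = 0.8235
  noentry: TP=3, FN=0+2+0+2=4 → 3/7 = 0.4286
  pedestrian: TP=5, FN=1+1+0+0=2 → 5/7 = 0.7143
Macro-recall = mean = (0.5455 + 0.8571 + 0.8235 + 0.4286 + 0.7143) / 5 = 0.674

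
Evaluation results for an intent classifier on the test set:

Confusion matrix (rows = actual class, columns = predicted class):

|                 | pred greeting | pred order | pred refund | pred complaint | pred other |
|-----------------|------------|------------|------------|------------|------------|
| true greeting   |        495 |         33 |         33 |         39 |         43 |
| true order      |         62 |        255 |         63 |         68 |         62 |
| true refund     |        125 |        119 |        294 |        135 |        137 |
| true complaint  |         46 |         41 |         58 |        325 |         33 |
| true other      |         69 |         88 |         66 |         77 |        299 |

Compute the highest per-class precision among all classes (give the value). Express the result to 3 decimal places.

Per-class precision (TP/(TP+FP)):
  greeting: TP=495, FP=62+125+46+69=302 → 495/797 = 0.6211
  order: TP=255, FP=33+119+41+88=281 → 255/536 = 0.4757
  refund: TP=294, FP=33+63+58+66=220 → 294/514 = 0.5720
  complaint: TP=325, FP=39+68+135+77=319 → 325/644 = 0.5047
  other: TP=299, FP=43+62+137+33=275 → 299/574 = 0.5209
Highest is class 'greeting' with precision = 0.621.

0.621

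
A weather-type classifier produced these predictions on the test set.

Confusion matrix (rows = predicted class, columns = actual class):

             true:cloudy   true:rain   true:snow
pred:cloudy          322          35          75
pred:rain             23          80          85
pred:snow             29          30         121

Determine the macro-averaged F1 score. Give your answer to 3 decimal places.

Per-class F1 score (2·TP/(2·TP+FP+FN)):
  cloudy: TP=322, FP=35+75=110, FN=23+29=52 → 644/806 = 0.7990
  rain: TP=80, FP=23+85=108, FN=35+30=65 → 160/333 = 0.4805
  snow: TP=121, FP=29+30=59, FN=75+85=160 → 242/461 = 0.5249
Macro-F1 score = mean = (0.7990 + 0.4805 + 0.5249) / 3 = 0.601

0.601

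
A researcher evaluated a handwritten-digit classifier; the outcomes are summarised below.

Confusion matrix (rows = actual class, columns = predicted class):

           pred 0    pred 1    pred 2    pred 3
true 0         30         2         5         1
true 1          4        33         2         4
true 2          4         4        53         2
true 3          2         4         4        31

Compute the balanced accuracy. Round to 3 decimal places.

Balanced accuracy = mean of per-class recall.
  0: recall = 30/38 = 0.7895
  1: recall = 33/43 = 0.7674
  2: recall = 53/63 = 0.8413
  3: recall = 31/41 = 0.7561
Mean = (0.7895 + 0.7674 + 0.8413 + 0.7561) / 4 = 0.789

0.789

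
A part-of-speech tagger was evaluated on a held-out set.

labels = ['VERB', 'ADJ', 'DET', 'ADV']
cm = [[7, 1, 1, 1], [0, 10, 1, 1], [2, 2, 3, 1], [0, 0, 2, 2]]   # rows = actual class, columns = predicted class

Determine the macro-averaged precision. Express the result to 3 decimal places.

0.594

Per-class precision (TP/(TP+FP)):
  VERB: TP=7, FP=0+2+0=2 → 7/9 = 0.7778
  ADJ: TP=10, FP=1+2+0=3 → 10/13 = 0.7692
  DET: TP=3, FP=1+1+2=4 → 3/7 = 0.4286
  ADV: TP=2, FP=1+1+1=3 → 2/5 = 0.4000
Macro-precision = mean = (0.7778 + 0.7692 + 0.4286 + 0.4000) / 4 = 0.594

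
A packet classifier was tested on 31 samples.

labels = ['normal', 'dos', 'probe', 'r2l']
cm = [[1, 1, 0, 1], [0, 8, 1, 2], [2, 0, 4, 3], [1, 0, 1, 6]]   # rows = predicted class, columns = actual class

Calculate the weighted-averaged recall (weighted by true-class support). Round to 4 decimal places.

Per-class recall (TP/(TP+FN)):
  normal: TP=1, FN=0+2+1=3 → 1/4 = 0.25000
  dos: TP=8, FN=1+0+0=1 → 8/9 = 0.88889
  probe: TP=4, FN=0+1+1=2 → 4/6 = 0.66667
  r2l: TP=6, FN=1+2+3=6 → 6/12 = 0.50000
Weighted-recall = Σ (supportᵢ/N)·recallᵢ with N=31: (4/31)·0.25000 + (9/31)·0.88889 + (6/31)·0.66667 + (12/31)·0.50000 = 0.6129

0.6129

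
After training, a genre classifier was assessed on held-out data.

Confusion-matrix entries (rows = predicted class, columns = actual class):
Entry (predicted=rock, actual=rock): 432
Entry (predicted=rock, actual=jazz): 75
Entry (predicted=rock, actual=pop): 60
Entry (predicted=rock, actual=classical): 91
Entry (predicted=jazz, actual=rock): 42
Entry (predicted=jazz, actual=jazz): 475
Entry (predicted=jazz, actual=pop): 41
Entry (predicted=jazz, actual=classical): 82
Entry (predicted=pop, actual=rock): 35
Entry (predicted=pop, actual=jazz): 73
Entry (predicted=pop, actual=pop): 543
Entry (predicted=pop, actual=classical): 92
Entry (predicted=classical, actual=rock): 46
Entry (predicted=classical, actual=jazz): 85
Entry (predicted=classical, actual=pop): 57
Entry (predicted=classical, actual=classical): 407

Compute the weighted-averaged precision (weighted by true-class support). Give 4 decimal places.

0.7063

Per-class precision (TP/(TP+FP)):
  rock: TP=432, FP=75+60+91=226 → 432/658 = 0.65653
  jazz: TP=475, FP=42+41+82=165 → 475/640 = 0.74219
  pop: TP=543, FP=35+73+92=200 → 543/743 = 0.73082
  classical: TP=407, FP=46+85+57=188 → 407/595 = 0.68403
Weighted-precision = Σ (supportᵢ/N)·precisionᵢ with N=2636: (555/2636)·0.65653 + (708/2636)·0.74219 + (701/2636)·0.73082 + (672/2636)·0.68403 = 0.7063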